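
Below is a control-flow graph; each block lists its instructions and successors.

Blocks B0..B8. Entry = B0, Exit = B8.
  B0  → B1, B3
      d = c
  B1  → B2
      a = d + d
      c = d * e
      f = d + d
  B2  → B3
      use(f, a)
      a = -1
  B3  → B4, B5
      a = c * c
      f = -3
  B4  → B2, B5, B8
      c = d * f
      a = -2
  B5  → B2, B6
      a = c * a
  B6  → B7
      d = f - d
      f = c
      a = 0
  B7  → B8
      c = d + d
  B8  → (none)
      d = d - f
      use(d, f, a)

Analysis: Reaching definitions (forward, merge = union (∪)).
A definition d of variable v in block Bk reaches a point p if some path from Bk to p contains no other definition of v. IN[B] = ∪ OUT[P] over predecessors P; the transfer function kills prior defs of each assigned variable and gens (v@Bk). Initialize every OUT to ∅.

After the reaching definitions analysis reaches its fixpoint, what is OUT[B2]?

Converged values:
  B0: | IN={} | OUT={d@B0}
  B1: | IN={d@B0} | OUT={a@B1, c@B1, d@B0, f@B1}
  B2: | IN={a@B1, a@B4, a@B5, c@B1, c@B4, d@B0, f@B1, f@B3} | OUT={a@B2, c@B1, c@B4, d@B0, f@B1, f@B3}
  B3: | IN={a@B2, c@B1, c@B4, d@B0, f@B1, f@B3} | OUT={a@B3, c@B1, c@B4, d@B0, f@B3}
  B4: | IN={a@B3, c@B1, c@B4, d@B0, f@B3} | OUT={a@B4, c@B4, d@B0, f@B3}
  B5: | IN={a@B3, a@B4, c@B1, c@B4, d@B0, f@B3} | OUT={a@B5, c@B1, c@B4, d@B0, f@B3}
  B6: | IN={a@B5, c@B1, c@B4, d@B0, f@B3} | OUT={a@B6, c@B1, c@B4, d@B6, f@B6}
  B7: | IN={a@B6, c@B1, c@B4, d@B6, f@B6} | OUT={a@B6, c@B7, d@B6, f@B6}
  B8: | IN={a@B4, a@B6, c@B4, c@B7, d@B0, d@B6, f@B3, f@B6} | OUT={a@B4, a@B6, c@B4, c@B7, d@B8, f@B3, f@B6}

Merge at B2: IN[B2] = OUT[B1] ⊔ OUT[B4] ⊔ OUT[B5] = {a@B1, a@B4, a@B5, c@B1, c@B4, d@B0, f@B1, f@B3}
Applying B2's transfer function to that IN value gives OUT[B2] (row B2 above).

Answer: {a@B2, c@B1, c@B4, d@B0, f@B1, f@B3}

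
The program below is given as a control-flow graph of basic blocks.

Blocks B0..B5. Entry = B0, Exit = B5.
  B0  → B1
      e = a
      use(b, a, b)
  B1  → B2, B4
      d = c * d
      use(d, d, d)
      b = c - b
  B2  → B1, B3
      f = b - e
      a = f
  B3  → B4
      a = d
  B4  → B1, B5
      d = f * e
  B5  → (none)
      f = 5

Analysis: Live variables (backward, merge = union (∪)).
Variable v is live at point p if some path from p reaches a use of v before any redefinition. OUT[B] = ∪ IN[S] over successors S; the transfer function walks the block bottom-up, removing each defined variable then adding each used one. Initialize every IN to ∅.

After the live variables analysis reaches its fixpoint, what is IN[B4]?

Per-block solution:
  B0:  IN={a, b, c, d, f}  OUT={b, c, d, e, f}
  B1:  IN={b, c, d, e, f}  OUT={b, c, d, e, f}
  B2:  IN={b, c, d, e}  OUT={b, c, d, e, f}
  B3:  IN={b, c, d, e, f}  OUT={b, c, e, f}
  B4:  IN={b, c, e, f}  OUT={b, c, d, e, f}
  B5:  IN={}  OUT={}

Merge at B4: OUT[B4] = IN[B1] ⊔ IN[B5] = {b, c, d, e, f}
Applying B4's transfer function to that OUT value gives IN[B4] (row B4 above).

Answer: {b, c, e, f}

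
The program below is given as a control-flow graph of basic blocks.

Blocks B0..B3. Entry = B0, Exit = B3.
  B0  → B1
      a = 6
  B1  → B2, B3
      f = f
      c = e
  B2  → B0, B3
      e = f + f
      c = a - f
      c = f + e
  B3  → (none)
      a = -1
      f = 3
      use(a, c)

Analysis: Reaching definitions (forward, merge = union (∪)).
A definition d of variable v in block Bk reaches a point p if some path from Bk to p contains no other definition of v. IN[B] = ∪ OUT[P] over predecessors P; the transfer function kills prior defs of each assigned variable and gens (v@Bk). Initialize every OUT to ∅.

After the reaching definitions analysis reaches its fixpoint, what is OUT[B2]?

Fixpoint table:
  B0:  IN={a@B0, c@B2, e@B2, f@B1}  OUT={a@B0, c@B2, e@B2, f@B1}
  B1:  IN={a@B0, c@B2, e@B2, f@B1}  OUT={a@B0, c@B1, e@B2, f@B1}
  B2:  IN={a@B0, c@B1, e@B2, f@B1}  OUT={a@B0, c@B2, e@B2, f@B1}
  B3:  IN={a@B0, c@B1, c@B2, e@B2, f@B1}  OUT={a@B3, c@B1, c@B2, e@B2, f@B3}

Merge at B2: IN[B2] = OUT[B1] = {a@B0, c@B1, e@B2, f@B1}
Applying B2's transfer function to that IN value gives OUT[B2] (row B2 above).

Answer: {a@B0, c@B2, e@B2, f@B1}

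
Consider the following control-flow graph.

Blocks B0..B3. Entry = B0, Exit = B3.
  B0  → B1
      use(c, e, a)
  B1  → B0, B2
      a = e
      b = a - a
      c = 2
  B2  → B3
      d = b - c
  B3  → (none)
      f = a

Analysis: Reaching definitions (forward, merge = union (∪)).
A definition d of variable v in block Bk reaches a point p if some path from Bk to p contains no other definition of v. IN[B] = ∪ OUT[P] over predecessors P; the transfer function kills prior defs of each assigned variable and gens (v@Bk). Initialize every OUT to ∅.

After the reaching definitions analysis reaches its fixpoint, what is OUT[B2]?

Answer: {a@B1, b@B1, c@B1, d@B2}

Derivation:
Fixpoint table:
  B0: | IN={a@B1, b@B1, c@B1} | OUT={a@B1, b@B1, c@B1}
  B1: | IN={a@B1, b@B1, c@B1} | OUT={a@B1, b@B1, c@B1}
  B2: | IN={a@B1, b@B1, c@B1} | OUT={a@B1, b@B1, c@B1, d@B2}
  B3: | IN={a@B1, b@B1, c@B1, d@B2} | OUT={a@B1, b@B1, c@B1, d@B2, f@B3}

Merge at B2: IN[B2] = OUT[B1] = {a@B1, b@B1, c@B1}
Applying B2's transfer function to that IN value gives OUT[B2] (row B2 above).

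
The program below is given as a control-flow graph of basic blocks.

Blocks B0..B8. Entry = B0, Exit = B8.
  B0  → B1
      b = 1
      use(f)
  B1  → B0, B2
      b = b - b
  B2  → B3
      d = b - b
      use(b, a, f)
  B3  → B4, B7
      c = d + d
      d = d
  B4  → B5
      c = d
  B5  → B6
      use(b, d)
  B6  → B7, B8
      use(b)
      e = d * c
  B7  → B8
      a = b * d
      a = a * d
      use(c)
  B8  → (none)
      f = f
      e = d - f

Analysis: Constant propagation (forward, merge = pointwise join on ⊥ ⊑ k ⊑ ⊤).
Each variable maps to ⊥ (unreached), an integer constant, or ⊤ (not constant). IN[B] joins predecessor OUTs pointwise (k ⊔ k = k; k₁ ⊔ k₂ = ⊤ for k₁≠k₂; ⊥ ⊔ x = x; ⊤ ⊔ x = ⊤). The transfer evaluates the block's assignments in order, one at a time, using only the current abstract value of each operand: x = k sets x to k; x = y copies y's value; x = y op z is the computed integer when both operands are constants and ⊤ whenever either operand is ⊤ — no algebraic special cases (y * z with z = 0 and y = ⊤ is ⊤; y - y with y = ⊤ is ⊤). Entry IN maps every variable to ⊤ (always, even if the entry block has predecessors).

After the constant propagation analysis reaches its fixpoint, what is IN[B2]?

Answer: {a: ⊤, b: 0, c: ⊤, d: ⊤, e: ⊤, f: ⊤}

Derivation:
Converged values:
  B0:  IN=(all ⊤)  OUT={b:1; rest ⊤}
  B1:  IN={b:1; rest ⊤}  OUT={b:0; rest ⊤}
  B2:  IN={b:0; rest ⊤}  OUT={b:0, d:0; rest ⊤}
  B3:  IN={b:0, d:0; rest ⊤}  OUT={b:0, c:0, d:0; rest ⊤}
  B4:  IN={b:0, c:0, d:0; rest ⊤}  OUT={b:0, c:0, d:0; rest ⊤}
  B5:  IN={b:0, c:0, d:0; rest ⊤}  OUT={b:0, c:0, d:0; rest ⊤}
  B6:  IN={b:0, c:0, d:0; rest ⊤}  OUT={b:0, c:0, d:0, e:0; rest ⊤}
  B7:  IN={b:0, c:0, d:0; rest ⊤}  OUT={a:0, b:0, c:0, d:0; rest ⊤}
  B8:  IN={b:0, c:0, d:0; rest ⊤}  OUT={b:0, c:0, d:0; rest ⊤}

Merge at B2: IN[B2] = OUT[B1] = {a: ⊤, b: 0, c: ⊤, d: ⊤, e: ⊤, f: ⊤}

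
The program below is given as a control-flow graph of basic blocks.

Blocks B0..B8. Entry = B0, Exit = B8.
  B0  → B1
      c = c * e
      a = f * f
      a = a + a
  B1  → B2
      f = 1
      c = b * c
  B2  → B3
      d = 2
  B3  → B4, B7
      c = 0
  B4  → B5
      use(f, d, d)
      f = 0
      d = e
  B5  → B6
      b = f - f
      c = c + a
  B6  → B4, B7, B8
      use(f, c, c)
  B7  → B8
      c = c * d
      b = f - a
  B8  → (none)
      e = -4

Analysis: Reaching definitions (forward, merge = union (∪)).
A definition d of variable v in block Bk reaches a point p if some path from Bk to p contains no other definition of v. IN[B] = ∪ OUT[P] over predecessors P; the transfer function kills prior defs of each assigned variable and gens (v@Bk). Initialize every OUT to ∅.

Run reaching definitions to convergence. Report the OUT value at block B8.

Answer: {a@B0, b@B5, b@B7, c@B5, c@B7, d@B2, d@B4, e@B8, f@B1, f@B4}

Trace:
Per-block solution:
  B0: | IN={} | OUT={a@B0, c@B0}
  B1: | IN={a@B0, c@B0} | OUT={a@B0, c@B1, f@B1}
  B2: | IN={a@B0, c@B1, f@B1} | OUT={a@B0, c@B1, d@B2, f@B1}
  B3: | IN={a@B0, c@B1, d@B2, f@B1} | OUT={a@B0, c@B3, d@B2, f@B1}
  B4: | IN={a@B0, b@B5, c@B3, c@B5, d@B2, d@B4, f@B1, f@B4} | OUT={a@B0, b@B5, c@B3, c@B5, d@B4, f@B4}
  B5: | IN={a@B0, b@B5, c@B3, c@B5, d@B4, f@B4} | OUT={a@B0, b@B5, c@B5, d@B4, f@B4}
  B6: | IN={a@B0, b@B5, c@B5, d@B4, f@B4} | OUT={a@B0, b@B5, c@B5, d@B4, f@B4}
  B7: | IN={a@B0, b@B5, c@B3, c@B5, d@B2, d@B4, f@B1, f@B4} | OUT={a@B0, b@B7, c@B7, d@B2, d@B4, f@B1, f@B4}
  B8: | IN={a@B0, b@B5, b@B7, c@B5, c@B7, d@B2, d@B4, f@B1, f@B4} | OUT={a@B0, b@B5, b@B7, c@B5, c@B7, d@B2, d@B4, e@B8, f@B1, f@B4}

Merge at B8: IN[B8] = OUT[B6] ⊔ OUT[B7] = {a@B0, b@B5, b@B7, c@B5, c@B7, d@B2, d@B4, f@B1, f@B4}
Applying B8's transfer function to that IN value gives OUT[B8] (row B8 above).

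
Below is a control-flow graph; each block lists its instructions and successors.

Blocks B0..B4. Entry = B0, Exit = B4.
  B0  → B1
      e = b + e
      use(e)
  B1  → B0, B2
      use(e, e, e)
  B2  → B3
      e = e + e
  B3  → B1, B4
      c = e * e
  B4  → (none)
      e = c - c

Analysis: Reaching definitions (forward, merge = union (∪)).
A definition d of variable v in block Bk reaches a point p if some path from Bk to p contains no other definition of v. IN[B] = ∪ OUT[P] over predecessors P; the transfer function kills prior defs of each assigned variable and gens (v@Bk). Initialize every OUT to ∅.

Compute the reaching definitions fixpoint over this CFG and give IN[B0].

Per-block solution:
  B0:   IN={c@B3, e@B0, e@B2}   OUT={c@B3, e@B0}
  B1:   IN={c@B3, e@B0, e@B2}   OUT={c@B3, e@B0, e@B2}
  B2:   IN={c@B3, e@B0, e@B2}   OUT={c@B3, e@B2}
  B3:   IN={c@B3, e@B2}   OUT={c@B3, e@B2}
  B4:   IN={c@B3, e@B2}   OUT={c@B3, e@B4}

Merge at B0 (entry node, so the boundary value {} is joined with the incoming edge(s)): IN[B0] = {} ⊔ OUT[B1] = {c@B3, e@B0, e@B2}

Answer: {c@B3, e@B0, e@B2}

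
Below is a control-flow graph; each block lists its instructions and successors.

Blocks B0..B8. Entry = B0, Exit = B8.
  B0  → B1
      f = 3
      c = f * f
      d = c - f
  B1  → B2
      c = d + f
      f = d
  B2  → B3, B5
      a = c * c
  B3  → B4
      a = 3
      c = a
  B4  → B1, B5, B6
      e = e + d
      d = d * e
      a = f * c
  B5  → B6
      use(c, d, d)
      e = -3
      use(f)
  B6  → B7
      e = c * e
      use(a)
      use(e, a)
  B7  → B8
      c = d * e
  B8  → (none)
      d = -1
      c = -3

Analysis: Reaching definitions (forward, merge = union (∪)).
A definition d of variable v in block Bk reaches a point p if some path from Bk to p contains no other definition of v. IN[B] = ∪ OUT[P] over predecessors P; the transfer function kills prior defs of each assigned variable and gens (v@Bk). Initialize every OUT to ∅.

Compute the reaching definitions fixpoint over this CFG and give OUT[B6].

Answer: {a@B2, a@B4, c@B1, c@B3, d@B0, d@B4, e@B6, f@B1}

Derivation:
Fixpoint table:
  B0: | IN={} | OUT={c@B0, d@B0, f@B0}
  B1: | IN={a@B4, c@B0, c@B3, d@B0, d@B4, e@B4, f@B0, f@B1} | OUT={a@B4, c@B1, d@B0, d@B4, e@B4, f@B1}
  B2: | IN={a@B4, c@B1, d@B0, d@B4, e@B4, f@B1} | OUT={a@B2, c@B1, d@B0, d@B4, e@B4, f@B1}
  B3: | IN={a@B2, c@B1, d@B0, d@B4, e@B4, f@B1} | OUT={a@B3, c@B3, d@B0, d@B4, e@B4, f@B1}
  B4: | IN={a@B3, c@B3, d@B0, d@B4, e@B4, f@B1} | OUT={a@B4, c@B3, d@B4, e@B4, f@B1}
  B5: | IN={a@B2, a@B4, c@B1, c@B3, d@B0, d@B4, e@B4, f@B1} | OUT={a@B2, a@B4, c@B1, c@B3, d@B0, d@B4, e@B5, f@B1}
  B6: | IN={a@B2, a@B4, c@B1, c@B3, d@B0, d@B4, e@B4, e@B5, f@B1} | OUT={a@B2, a@B4, c@B1, c@B3, d@B0, d@B4, e@B6, f@B1}
  B7: | IN={a@B2, a@B4, c@B1, c@B3, d@B0, d@B4, e@B6, f@B1} | OUT={a@B2, a@B4, c@B7, d@B0, d@B4, e@B6, f@B1}
  B8: | IN={a@B2, a@B4, c@B7, d@B0, d@B4, e@B6, f@B1} | OUT={a@B2, a@B4, c@B8, d@B8, e@B6, f@B1}

Merge at B6: IN[B6] = OUT[B4] ⊔ OUT[B5] = {a@B2, a@B4, c@B1, c@B3, d@B0, d@B4, e@B4, e@B5, f@B1}
Applying B6's transfer function to that IN value gives OUT[B6] (row B6 above).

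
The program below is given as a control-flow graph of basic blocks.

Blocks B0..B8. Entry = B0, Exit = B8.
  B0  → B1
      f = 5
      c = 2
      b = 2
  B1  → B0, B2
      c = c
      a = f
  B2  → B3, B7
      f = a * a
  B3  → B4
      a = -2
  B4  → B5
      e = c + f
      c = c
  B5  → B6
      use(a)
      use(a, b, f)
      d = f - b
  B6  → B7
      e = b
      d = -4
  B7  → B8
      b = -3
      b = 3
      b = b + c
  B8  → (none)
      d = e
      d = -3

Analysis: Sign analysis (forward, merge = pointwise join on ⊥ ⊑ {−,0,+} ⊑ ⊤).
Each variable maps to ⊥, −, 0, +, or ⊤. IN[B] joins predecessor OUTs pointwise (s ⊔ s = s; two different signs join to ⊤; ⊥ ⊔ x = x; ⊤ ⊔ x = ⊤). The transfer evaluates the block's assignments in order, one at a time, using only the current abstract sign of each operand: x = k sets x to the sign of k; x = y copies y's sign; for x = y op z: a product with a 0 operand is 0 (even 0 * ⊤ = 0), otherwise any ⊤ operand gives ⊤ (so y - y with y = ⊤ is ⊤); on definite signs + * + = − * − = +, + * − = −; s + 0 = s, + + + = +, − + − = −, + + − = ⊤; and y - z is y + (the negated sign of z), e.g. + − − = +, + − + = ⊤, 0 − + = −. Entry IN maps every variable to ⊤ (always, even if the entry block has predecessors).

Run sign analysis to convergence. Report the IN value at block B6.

Answer: {a: -, b: +, c: +, d: ⊤, e: +, f: +}

Trace:
Per-block solution:
  B0: | IN=(all ⊤) | OUT={b:+, c:+, f:+; rest ⊤}
  B1: | IN={b:+, c:+, f:+; rest ⊤} | OUT={a:+, b:+, c:+, f:+; rest ⊤}
  B2: | IN={a:+, b:+, c:+, f:+; rest ⊤} | OUT={a:+, b:+, c:+, f:+; rest ⊤}
  B3: | IN={a:+, b:+, c:+, f:+; rest ⊤} | OUT={a:-, b:+, c:+, f:+; rest ⊤}
  B4: | IN={a:-, b:+, c:+, f:+; rest ⊤} | OUT={a:-, b:+, c:+, e:+, f:+; rest ⊤}
  B5: | IN={a:-, b:+, c:+, e:+, f:+; rest ⊤} | OUT={a:-, b:+, c:+, e:+, f:+; rest ⊤}
  B6: | IN={a:-, b:+, c:+, e:+, f:+; rest ⊤} | OUT={a:-, b:+, c:+, d:-, e:+, f:+; rest ⊤}
  B7: | IN={b:+, c:+, f:+; rest ⊤} | OUT={b:+, c:+, f:+; rest ⊤}
  B8: | IN={b:+, c:+, f:+; rest ⊤} | OUT={b:+, c:+, d:-, f:+; rest ⊤}

Merge at B6: IN[B6] = OUT[B5] = {a: -, b: +, c: +, d: ⊤, e: +, f: +}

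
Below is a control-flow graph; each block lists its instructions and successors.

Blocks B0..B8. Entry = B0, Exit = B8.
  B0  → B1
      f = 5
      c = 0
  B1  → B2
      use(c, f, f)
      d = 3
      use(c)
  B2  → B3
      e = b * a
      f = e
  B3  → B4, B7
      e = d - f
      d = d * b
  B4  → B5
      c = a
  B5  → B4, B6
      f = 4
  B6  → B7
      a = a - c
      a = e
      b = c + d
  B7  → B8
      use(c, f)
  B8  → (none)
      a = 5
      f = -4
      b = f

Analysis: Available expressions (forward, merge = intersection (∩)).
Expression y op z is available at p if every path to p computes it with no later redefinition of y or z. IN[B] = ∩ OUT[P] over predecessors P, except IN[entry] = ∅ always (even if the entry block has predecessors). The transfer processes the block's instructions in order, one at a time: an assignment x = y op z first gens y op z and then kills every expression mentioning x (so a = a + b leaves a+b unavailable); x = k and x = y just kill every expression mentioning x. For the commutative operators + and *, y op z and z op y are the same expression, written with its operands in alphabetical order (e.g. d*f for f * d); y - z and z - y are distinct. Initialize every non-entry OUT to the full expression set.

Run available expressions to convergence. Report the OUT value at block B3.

Answer: {a*b}

Trace:
Fixpoint table:
  B0:   IN={}   OUT={}
  B1:   IN={}   OUT={}
  B2:   IN={}   OUT={a*b}
  B3:   IN={a*b}   OUT={a*b}
  B4:   IN={a*b}   OUT={a*b}
  B5:   IN={a*b}   OUT={a*b}
  B6:   IN={a*b}   OUT={c+d}
  B7:   IN={}   OUT={}
  B8:   IN={}   OUT={}

Merge at B3: IN[B3] = OUT[B2] = {a*b}
Applying B3's transfer function to that IN value gives OUT[B3] (row B3 above).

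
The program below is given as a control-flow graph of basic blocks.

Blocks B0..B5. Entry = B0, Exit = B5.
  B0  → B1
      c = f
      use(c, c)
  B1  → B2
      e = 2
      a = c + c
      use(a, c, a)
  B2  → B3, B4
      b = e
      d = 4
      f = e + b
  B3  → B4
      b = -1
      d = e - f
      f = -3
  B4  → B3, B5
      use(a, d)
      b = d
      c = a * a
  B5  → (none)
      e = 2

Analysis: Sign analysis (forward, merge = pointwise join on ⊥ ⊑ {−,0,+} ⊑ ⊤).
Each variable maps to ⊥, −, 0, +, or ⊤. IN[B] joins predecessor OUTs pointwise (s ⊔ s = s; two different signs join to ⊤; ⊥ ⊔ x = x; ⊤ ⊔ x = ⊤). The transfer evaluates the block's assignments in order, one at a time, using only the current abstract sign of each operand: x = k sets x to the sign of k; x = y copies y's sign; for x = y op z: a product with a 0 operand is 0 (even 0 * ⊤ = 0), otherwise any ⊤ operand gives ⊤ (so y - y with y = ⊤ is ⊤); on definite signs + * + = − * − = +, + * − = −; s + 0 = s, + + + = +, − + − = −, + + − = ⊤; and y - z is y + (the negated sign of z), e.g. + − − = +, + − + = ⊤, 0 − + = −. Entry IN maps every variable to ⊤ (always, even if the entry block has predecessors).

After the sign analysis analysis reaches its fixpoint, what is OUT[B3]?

Answer: {a: ⊤, b: -, c: ⊤, d: ⊤, e: +, f: -}

Trace:
Per-block solution:
  B0:   IN=(all ⊤)   OUT=(all ⊤)
  B1:   IN=(all ⊤)   OUT={e:+; rest ⊤}
  B2:   IN={e:+; rest ⊤}   OUT={b:+, d:+, e:+, f:+; rest ⊤}
  B3:   IN={e:+; rest ⊤}   OUT={b:-, e:+, f:-; rest ⊤}
  B4:   IN={e:+; rest ⊤}   OUT={e:+; rest ⊤}
  B5:   IN={e:+; rest ⊤}   OUT={e:+; rest ⊤}

Merge at B3: IN[B3] = OUT[B2] ⊔ OUT[B4] = {a: ⊤, b: ⊤, c: ⊤, d: ⊤, e: +, f: ⊤}
Applying B3's transfer function to that IN value gives OUT[B3] (row B3 above).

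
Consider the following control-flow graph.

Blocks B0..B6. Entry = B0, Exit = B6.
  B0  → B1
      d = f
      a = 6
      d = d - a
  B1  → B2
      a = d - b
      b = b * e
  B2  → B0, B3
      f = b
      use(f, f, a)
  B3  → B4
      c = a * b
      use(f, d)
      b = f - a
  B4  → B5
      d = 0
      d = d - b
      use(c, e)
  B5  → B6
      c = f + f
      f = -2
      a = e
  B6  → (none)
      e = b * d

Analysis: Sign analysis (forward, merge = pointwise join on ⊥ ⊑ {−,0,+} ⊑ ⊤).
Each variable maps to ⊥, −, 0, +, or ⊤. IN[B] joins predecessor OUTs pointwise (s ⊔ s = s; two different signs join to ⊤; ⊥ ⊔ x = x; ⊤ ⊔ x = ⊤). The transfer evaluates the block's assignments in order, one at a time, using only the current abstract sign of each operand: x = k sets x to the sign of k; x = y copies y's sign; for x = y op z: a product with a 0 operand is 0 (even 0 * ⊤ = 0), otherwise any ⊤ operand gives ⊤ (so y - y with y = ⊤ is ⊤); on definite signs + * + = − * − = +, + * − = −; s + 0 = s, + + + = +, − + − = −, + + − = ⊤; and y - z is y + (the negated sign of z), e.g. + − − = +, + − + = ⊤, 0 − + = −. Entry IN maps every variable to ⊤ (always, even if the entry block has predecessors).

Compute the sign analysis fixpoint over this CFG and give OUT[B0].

Fixpoint table:
  B0:   IN=(all ⊤)   OUT={a:+; rest ⊤}
  B1:   IN={a:+; rest ⊤}   OUT=(all ⊤)
  B2:   IN=(all ⊤)   OUT=(all ⊤)
  B3:   IN=(all ⊤)   OUT=(all ⊤)
  B4:   IN=(all ⊤)   OUT=(all ⊤)
  B5:   IN=(all ⊤)   OUT={f:-; rest ⊤}
  B6:   IN={f:-; rest ⊤}   OUT={f:-; rest ⊤}

Merge at B0 (entry node, so the boundary value (all ⊤) is joined with the incoming edge(s)): IN[B0] = (all ⊤) ⊔ OUT[B2] = {a: ⊤, b: ⊤, c: ⊤, d: ⊤, e: ⊤, f: ⊤}
Applying B0's transfer function to that IN value gives OUT[B0] (row B0 above).

Answer: {a: +, b: ⊤, c: ⊤, d: ⊤, e: ⊤, f: ⊤}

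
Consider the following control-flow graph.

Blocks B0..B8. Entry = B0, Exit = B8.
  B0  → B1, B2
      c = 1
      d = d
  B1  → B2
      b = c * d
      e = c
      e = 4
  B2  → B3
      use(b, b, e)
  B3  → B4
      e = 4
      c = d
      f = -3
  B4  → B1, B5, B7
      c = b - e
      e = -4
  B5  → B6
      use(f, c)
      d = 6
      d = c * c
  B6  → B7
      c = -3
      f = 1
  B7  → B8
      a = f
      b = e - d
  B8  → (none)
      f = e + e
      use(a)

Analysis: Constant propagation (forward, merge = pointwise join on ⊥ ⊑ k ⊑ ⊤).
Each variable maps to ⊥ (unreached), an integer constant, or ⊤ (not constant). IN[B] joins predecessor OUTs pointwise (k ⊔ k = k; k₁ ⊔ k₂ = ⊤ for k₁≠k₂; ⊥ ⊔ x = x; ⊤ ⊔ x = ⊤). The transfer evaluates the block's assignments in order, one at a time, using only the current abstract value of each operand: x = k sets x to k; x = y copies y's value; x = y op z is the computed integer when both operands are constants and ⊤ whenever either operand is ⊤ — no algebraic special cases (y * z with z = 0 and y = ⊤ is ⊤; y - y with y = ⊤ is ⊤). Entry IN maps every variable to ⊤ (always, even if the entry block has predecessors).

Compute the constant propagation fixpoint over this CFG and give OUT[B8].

Answer: {a: ⊤, b: ⊤, c: ⊤, d: ⊤, e: -4, f: -8}

Derivation:
Converged values:
  B0:   IN=(all ⊤)   OUT={c:1; rest ⊤}
  B1:   IN=(all ⊤)   OUT={e:4; rest ⊤}
  B2:   IN=(all ⊤)   OUT=(all ⊤)
  B3:   IN=(all ⊤)   OUT={e:4, f:-3; rest ⊤}
  B4:   IN={e:4, f:-3; rest ⊤}   OUT={e:-4, f:-3; rest ⊤}
  B5:   IN={e:-4, f:-3; rest ⊤}   OUT={e:-4, f:-3; rest ⊤}
  B6:   IN={e:-4, f:-3; rest ⊤}   OUT={c:-3, e:-4, f:1; rest ⊤}
  B7:   IN={e:-4; rest ⊤}   OUT={e:-4; rest ⊤}
  B8:   IN={e:-4; rest ⊤}   OUT={e:-4, f:-8; rest ⊤}

Merge at B8: IN[B8] = OUT[B7] = {a: ⊤, b: ⊤, c: ⊤, d: ⊤, e: -4, f: ⊤}
Applying B8's transfer function to that IN value gives OUT[B8] (row B8 above).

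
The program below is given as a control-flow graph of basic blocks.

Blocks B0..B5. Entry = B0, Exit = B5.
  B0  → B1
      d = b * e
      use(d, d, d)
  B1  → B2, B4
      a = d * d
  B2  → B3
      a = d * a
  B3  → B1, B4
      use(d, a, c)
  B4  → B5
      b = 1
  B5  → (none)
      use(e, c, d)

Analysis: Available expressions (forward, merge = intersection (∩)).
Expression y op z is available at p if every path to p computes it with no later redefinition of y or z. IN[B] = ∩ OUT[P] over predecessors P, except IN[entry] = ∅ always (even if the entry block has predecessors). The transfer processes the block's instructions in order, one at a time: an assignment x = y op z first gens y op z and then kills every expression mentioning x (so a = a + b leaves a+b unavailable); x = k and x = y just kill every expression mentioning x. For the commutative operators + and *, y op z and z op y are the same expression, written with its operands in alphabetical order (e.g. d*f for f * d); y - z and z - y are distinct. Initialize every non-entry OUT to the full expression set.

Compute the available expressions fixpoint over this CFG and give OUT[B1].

Answer: {b*e, d*d}

Derivation:
Converged values:
  B0: | IN={} | OUT={b*e}
  B1: | IN={b*e} | OUT={b*e, d*d}
  B2: | IN={b*e, d*d} | OUT={b*e, d*d}
  B3: | IN={b*e, d*d} | OUT={b*e, d*d}
  B4: | IN={b*e, d*d} | OUT={d*d}
  B5: | IN={d*d} | OUT={d*d}

Merge at B1: IN[B1] = OUT[B0] ∩ OUT[B3] = {b*e}
Applying B1's transfer function to that IN value gives OUT[B1] (row B1 above).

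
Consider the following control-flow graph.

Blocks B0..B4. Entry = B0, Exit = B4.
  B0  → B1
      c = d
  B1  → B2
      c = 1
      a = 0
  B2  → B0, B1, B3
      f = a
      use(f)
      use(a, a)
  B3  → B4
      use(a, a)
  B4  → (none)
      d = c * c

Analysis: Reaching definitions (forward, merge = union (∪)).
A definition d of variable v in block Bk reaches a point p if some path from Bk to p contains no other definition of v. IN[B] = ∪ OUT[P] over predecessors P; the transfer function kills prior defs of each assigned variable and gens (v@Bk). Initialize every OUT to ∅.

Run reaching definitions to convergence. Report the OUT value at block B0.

Converged values:
  B0: | IN={a@B1, c@B1, f@B2} | OUT={a@B1, c@B0, f@B2}
  B1: | IN={a@B1, c@B0, c@B1, f@B2} | OUT={a@B1, c@B1, f@B2}
  B2: | IN={a@B1, c@B1, f@B2} | OUT={a@B1, c@B1, f@B2}
  B3: | IN={a@B1, c@B1, f@B2} | OUT={a@B1, c@B1, f@B2}
  B4: | IN={a@B1, c@B1, f@B2} | OUT={a@B1, c@B1, d@B4, f@B2}

Merge at B0 (entry node, so the boundary value {} is joined with the incoming edge(s)): IN[B0] = {} ⊔ OUT[B2] = {a@B1, c@B1, f@B2}
Applying B0's transfer function to that IN value gives OUT[B0] (row B0 above).

Answer: {a@B1, c@B0, f@B2}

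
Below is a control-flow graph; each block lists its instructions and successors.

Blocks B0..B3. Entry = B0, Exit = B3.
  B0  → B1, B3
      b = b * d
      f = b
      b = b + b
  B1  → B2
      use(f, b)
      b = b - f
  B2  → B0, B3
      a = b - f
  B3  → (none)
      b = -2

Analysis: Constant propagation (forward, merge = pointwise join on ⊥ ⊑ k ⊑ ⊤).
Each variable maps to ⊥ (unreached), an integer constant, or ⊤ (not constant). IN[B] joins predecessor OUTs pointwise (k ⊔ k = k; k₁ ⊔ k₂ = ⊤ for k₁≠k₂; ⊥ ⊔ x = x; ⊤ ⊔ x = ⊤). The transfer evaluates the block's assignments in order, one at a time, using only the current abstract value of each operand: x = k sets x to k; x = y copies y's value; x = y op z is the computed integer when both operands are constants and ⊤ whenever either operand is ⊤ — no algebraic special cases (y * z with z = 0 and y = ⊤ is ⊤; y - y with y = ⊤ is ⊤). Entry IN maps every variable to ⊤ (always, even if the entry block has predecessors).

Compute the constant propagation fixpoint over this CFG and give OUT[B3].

Answer: {a: ⊤, b: -2, c: ⊤, d: ⊤, e: ⊤, f: ⊤}

Working:
Converged values:
  B0:  IN=(all ⊤)  OUT=(all ⊤)
  B1:  IN=(all ⊤)  OUT=(all ⊤)
  B2:  IN=(all ⊤)  OUT=(all ⊤)
  B3:  IN=(all ⊤)  OUT={b:-2; rest ⊤}

Merge at B3: IN[B3] = OUT[B0] ⊔ OUT[B2] = {a: ⊤, b: ⊤, c: ⊤, d: ⊤, e: ⊤, f: ⊤}
Applying B3's transfer function to that IN value gives OUT[B3] (row B3 above).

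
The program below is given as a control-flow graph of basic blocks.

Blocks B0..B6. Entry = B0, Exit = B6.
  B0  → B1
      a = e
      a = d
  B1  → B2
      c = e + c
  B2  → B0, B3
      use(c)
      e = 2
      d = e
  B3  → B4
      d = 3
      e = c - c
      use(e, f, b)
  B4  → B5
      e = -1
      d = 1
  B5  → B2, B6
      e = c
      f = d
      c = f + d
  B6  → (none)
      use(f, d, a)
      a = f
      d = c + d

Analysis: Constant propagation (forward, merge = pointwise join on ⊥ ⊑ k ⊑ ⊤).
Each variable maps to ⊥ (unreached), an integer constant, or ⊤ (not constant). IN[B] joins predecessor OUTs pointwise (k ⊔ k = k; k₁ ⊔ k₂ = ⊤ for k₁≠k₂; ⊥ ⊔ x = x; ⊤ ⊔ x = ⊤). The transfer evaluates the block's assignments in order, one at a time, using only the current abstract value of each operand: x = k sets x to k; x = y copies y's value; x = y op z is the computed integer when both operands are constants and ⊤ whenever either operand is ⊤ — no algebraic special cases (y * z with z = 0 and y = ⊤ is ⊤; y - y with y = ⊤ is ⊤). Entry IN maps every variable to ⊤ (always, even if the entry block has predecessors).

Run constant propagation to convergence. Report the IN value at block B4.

Converged values:
  B0:  IN=(all ⊤)  OUT=(all ⊤)
  B1:  IN=(all ⊤)  OUT=(all ⊤)
  B2:  IN=(all ⊤)  OUT={d:2, e:2; rest ⊤}
  B3:  IN={d:2, e:2; rest ⊤}  OUT={d:3; rest ⊤}
  B4:  IN={d:3; rest ⊤}  OUT={d:1, e:-1; rest ⊤}
  B5:  IN={d:1, e:-1; rest ⊤}  OUT={c:2, d:1, f:1; rest ⊤}
  B6:  IN={c:2, d:1, f:1; rest ⊤}  OUT={a:1, c:2, d:3, f:1; rest ⊤}

Merge at B4: IN[B4] = OUT[B3] = {a: ⊤, b: ⊤, c: ⊤, d: 3, e: ⊤, f: ⊤}

Answer: {a: ⊤, b: ⊤, c: ⊤, d: 3, e: ⊤, f: ⊤}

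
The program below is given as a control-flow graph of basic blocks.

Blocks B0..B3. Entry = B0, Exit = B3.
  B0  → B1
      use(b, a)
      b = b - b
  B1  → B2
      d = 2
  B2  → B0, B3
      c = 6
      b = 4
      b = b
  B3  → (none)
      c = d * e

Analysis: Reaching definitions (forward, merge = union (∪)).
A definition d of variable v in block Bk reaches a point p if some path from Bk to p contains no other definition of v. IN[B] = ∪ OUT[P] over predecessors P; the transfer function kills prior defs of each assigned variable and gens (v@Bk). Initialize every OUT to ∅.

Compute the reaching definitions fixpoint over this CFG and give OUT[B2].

Answer: {b@B2, c@B2, d@B1}

Derivation:
Converged values:
  B0:   IN={b@B2, c@B2, d@B1}   OUT={b@B0, c@B2, d@B1}
  B1:   IN={b@B0, c@B2, d@B1}   OUT={b@B0, c@B2, d@B1}
  B2:   IN={b@B0, c@B2, d@B1}   OUT={b@B2, c@B2, d@B1}
  B3:   IN={b@B2, c@B2, d@B1}   OUT={b@B2, c@B3, d@B1}

Merge at B2: IN[B2] = OUT[B1] = {b@B0, c@B2, d@B1}
Applying B2's transfer function to that IN value gives OUT[B2] (row B2 above).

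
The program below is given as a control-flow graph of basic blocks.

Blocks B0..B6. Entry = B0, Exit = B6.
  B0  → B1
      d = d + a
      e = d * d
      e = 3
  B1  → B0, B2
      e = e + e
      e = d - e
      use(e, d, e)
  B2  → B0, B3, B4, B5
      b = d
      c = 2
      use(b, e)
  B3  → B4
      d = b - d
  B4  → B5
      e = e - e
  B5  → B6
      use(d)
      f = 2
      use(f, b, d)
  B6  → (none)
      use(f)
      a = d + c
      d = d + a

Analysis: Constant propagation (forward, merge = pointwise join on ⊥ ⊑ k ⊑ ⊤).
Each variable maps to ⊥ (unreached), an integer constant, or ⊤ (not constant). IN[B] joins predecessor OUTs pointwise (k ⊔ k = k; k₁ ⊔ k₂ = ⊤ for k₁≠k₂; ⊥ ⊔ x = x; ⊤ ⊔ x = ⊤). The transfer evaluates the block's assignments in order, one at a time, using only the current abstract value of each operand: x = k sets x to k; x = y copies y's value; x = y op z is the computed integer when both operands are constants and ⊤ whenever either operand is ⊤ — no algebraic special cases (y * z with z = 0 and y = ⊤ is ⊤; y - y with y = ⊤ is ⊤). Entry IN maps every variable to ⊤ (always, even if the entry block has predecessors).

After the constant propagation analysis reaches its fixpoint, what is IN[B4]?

Per-block solution:
  B0:  IN=(all ⊤)  OUT={e:3; rest ⊤}
  B1:  IN={e:3; rest ⊤}  OUT=(all ⊤)
  B2:  IN=(all ⊤)  OUT={c:2; rest ⊤}
  B3:  IN={c:2; rest ⊤}  OUT={c:2; rest ⊤}
  B4:  IN={c:2; rest ⊤}  OUT={c:2; rest ⊤}
  B5:  IN={c:2; rest ⊤}  OUT={c:2, f:2; rest ⊤}
  B6:  IN={c:2, f:2; rest ⊤}  OUT={c:2, f:2; rest ⊤}

Merge at B4: IN[B4] = OUT[B2] ⊔ OUT[B3] = {a: ⊤, b: ⊤, c: 2, d: ⊤, e: ⊤, f: ⊤}

Answer: {a: ⊤, b: ⊤, c: 2, d: ⊤, e: ⊤, f: ⊤}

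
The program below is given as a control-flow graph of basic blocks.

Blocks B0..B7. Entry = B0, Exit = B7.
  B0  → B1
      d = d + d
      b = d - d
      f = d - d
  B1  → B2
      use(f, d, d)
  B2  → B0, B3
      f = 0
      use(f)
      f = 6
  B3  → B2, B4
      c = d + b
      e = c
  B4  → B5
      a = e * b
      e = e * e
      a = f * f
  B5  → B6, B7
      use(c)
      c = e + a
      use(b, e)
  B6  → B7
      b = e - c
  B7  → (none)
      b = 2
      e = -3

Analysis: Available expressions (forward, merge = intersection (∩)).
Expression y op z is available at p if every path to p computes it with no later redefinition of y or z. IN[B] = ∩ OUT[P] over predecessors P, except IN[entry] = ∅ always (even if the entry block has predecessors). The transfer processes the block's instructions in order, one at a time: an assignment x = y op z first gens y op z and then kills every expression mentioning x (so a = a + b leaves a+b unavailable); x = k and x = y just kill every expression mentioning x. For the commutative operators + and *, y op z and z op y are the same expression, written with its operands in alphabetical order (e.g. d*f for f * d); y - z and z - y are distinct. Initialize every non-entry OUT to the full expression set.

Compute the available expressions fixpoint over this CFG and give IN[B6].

Converged values:
  B0: | IN={} | OUT={d-d}
  B1: | IN={d-d} | OUT={d-d}
  B2: | IN={d-d} | OUT={d-d}
  B3: | IN={d-d} | OUT={b+d, d-d}
  B4: | IN={b+d, d-d} | OUT={b+d, d-d, f*f}
  B5: | IN={b+d, d-d, f*f} | OUT={a+e, b+d, d-d, f*f}
  B6: | IN={a+e, b+d, d-d, f*f} | OUT={a+e, d-d, e-c, f*f}
  B7: | IN={a+e, d-d, f*f} | OUT={d-d, f*f}

Merge at B6: IN[B6] = OUT[B5] = {a+e, b+d, d-d, f*f}

Answer: {a+e, b+d, d-d, f*f}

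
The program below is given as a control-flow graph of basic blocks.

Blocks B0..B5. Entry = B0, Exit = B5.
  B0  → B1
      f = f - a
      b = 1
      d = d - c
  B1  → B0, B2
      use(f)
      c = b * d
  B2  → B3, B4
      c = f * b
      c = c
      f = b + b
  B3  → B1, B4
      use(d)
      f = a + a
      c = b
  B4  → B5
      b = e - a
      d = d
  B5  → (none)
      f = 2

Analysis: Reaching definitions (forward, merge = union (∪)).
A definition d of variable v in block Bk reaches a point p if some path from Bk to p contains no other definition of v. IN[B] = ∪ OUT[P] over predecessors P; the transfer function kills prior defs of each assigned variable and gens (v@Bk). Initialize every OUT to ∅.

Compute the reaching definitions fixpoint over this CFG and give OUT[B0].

Answer: {b@B0, c@B1, d@B0, f@B0}

Trace:
Fixpoint table:
  B0: | IN={b@B0, c@B1, d@B0, f@B0, f@B3} | OUT={b@B0, c@B1, d@B0, f@B0}
  B1: | IN={b@B0, c@B1, c@B3, d@B0, f@B0, f@B3} | OUT={b@B0, c@B1, d@B0, f@B0, f@B3}
  B2: | IN={b@B0, c@B1, d@B0, f@B0, f@B3} | OUT={b@B0, c@B2, d@B0, f@B2}
  B3: | IN={b@B0, c@B2, d@B0, f@B2} | OUT={b@B0, c@B3, d@B0, f@B3}
  B4: | IN={b@B0, c@B2, c@B3, d@B0, f@B2, f@B3} | OUT={b@B4, c@B2, c@B3, d@B4, f@B2, f@B3}
  B5: | IN={b@B4, c@B2, c@B3, d@B4, f@B2, f@B3} | OUT={b@B4, c@B2, c@B3, d@B4, f@B5}

Merge at B0 (entry node, so the boundary value {} is joined with the incoming edge(s)): IN[B0] = {} ⊔ OUT[B1] = {b@B0, c@B1, d@B0, f@B0, f@B3}
Applying B0's transfer function to that IN value gives OUT[B0] (row B0 above).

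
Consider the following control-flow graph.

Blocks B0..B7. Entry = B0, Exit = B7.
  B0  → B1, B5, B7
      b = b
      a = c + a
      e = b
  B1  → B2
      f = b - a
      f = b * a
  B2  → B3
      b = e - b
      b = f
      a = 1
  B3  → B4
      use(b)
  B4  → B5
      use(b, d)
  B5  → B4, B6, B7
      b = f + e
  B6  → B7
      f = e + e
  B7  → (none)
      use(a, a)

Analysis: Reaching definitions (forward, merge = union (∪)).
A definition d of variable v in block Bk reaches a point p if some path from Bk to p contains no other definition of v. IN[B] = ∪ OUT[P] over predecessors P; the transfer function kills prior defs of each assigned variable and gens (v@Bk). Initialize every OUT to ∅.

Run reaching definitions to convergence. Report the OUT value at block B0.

Converged values:
  B0: | IN={} | OUT={a@B0, b@B0, e@B0}
  B1: | IN={a@B0, b@B0, e@B0} | OUT={a@B0, b@B0, e@B0, f@B1}
  B2: | IN={a@B0, b@B0, e@B0, f@B1} | OUT={a@B2, b@B2, e@B0, f@B1}
  B3: | IN={a@B2, b@B2, e@B0, f@B1} | OUT={a@B2, b@B2, e@B0, f@B1}
  B4: | IN={a@B0, a@B2, b@B2, b@B5, e@B0, f@B1} | OUT={a@B0, a@B2, b@B2, b@B5, e@B0, f@B1}
  B5: | IN={a@B0, a@B2, b@B0, b@B2, b@B5, e@B0, f@B1} | OUT={a@B0, a@B2, b@B5, e@B0, f@B1}
  B6: | IN={a@B0, a@B2, b@B5, e@B0, f@B1} | OUT={a@B0, a@B2, b@B5, e@B0, f@B6}
  B7: | IN={a@B0, a@B2, b@B0, b@B5, e@B0, f@B1, f@B6} | OUT={a@B0, a@B2, b@B0, b@B5, e@B0, f@B1, f@B6}

B0 is the boundary node: IN[B0] = {}
Applying B0's transfer function to that IN value gives OUT[B0] (row B0 above).

Answer: {a@B0, b@B0, e@B0}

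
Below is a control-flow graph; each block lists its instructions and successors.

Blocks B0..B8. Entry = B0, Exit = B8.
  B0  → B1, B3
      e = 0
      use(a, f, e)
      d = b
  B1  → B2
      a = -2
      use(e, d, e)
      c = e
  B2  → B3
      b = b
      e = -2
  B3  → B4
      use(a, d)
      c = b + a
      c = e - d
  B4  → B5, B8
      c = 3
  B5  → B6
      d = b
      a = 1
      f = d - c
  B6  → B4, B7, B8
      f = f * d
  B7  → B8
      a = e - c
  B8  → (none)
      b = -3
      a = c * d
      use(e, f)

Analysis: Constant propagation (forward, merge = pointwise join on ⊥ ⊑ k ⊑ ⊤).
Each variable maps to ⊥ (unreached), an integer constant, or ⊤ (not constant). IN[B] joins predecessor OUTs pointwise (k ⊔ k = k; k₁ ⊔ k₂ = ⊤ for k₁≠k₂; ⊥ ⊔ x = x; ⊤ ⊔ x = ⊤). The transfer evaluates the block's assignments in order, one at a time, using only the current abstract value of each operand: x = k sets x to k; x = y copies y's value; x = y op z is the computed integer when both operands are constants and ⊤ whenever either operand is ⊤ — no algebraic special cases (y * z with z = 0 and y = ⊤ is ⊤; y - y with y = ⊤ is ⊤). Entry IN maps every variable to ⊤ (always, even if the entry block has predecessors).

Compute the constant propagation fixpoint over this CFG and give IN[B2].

Answer: {a: -2, b: ⊤, c: 0, d: ⊤, e: 0, f: ⊤}

Derivation:
Fixpoint table:
  B0:  IN=(all ⊤)  OUT={e:0; rest ⊤}
  B1:  IN={e:0; rest ⊤}  OUT={a:-2, c:0, e:0; rest ⊤}
  B2:  IN={a:-2, c:0, e:0; rest ⊤}  OUT={a:-2, c:0, e:-2; rest ⊤}
  B3:  IN=(all ⊤)  OUT=(all ⊤)
  B4:  IN=(all ⊤)  OUT={c:3; rest ⊤}
  B5:  IN={c:3; rest ⊤}  OUT={a:1, c:3; rest ⊤}
  B6:  IN={a:1, c:3; rest ⊤}  OUT={a:1, c:3; rest ⊤}
  B7:  IN={a:1, c:3; rest ⊤}  OUT={c:3; rest ⊤}
  B8:  IN={c:3; rest ⊤}  OUT={b:-3, c:3; rest ⊤}

Merge at B2: IN[B2] = OUT[B1] = {a: -2, b: ⊤, c: 0, d: ⊤, e: 0, f: ⊤}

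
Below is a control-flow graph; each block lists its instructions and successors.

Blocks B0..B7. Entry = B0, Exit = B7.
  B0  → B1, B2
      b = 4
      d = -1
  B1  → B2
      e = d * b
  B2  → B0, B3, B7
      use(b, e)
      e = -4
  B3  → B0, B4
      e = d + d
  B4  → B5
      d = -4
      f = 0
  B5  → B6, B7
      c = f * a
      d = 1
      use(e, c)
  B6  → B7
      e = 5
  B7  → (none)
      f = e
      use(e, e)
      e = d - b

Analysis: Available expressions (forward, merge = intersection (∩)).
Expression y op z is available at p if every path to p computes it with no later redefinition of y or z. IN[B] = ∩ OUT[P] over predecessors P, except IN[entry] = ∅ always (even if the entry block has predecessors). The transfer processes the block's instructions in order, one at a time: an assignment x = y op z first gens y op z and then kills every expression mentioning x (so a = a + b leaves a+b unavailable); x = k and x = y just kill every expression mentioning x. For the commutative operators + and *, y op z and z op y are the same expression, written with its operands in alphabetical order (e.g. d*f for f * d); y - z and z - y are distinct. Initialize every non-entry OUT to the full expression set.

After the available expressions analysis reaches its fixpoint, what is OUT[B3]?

Converged values:
  B0:   IN={}   OUT={}
  B1:   IN={}   OUT={b*d}
  B2:   IN={}   OUT={}
  B3:   IN={}   OUT={d+d}
  B4:   IN={d+d}   OUT={}
  B5:   IN={}   OUT={a*f}
  B6:   IN={a*f}   OUT={a*f}
  B7:   IN={}   OUT={d-b}

Merge at B3: IN[B3] = OUT[B2] = {}
Applying B3's transfer function to that IN value gives OUT[B3] (row B3 above).

Answer: {d+d}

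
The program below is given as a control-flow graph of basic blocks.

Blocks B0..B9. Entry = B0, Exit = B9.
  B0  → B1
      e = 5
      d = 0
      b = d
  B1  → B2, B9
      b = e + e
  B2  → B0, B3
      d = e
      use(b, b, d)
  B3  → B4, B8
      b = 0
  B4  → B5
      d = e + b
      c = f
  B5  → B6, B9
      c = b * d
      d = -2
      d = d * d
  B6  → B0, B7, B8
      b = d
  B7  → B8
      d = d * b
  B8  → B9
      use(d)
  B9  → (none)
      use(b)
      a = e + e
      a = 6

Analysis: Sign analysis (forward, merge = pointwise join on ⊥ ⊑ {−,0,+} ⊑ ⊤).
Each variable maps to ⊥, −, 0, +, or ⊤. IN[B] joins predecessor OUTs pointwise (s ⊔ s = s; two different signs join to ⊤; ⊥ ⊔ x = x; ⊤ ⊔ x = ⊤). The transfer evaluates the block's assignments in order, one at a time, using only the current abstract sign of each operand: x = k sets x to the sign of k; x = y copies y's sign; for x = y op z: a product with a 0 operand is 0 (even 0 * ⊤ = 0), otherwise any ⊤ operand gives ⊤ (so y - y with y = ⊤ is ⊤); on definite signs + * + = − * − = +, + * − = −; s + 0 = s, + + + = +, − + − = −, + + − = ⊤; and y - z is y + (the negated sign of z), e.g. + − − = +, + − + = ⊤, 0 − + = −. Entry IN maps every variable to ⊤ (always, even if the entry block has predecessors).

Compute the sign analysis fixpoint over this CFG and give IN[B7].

Answer: {a: ⊤, b: +, c: 0, d: +, e: +, f: ⊤}

Working:
Converged values:
  B0:   IN=(all ⊤)   OUT={b:0, d:0, e:+; rest ⊤}
  B1:   IN={b:0, d:0, e:+; rest ⊤}   OUT={b:+, d:0, e:+; rest ⊤}
  B2:   IN={b:+, d:0, e:+; rest ⊤}   OUT={b:+, d:+, e:+; rest ⊤}
  B3:   IN={b:+, d:+, e:+; rest ⊤}   OUT={b:0, d:+, e:+; rest ⊤}
  B4:   IN={b:0, d:+, e:+; rest ⊤}   OUT={b:0, d:+, e:+; rest ⊤}
  B5:   IN={b:0, d:+, e:+; rest ⊤}   OUT={b:0, c:0, d:+, e:+; rest ⊤}
  B6:   IN={b:0, c:0, d:+, e:+; rest ⊤}   OUT={b:+, c:0, d:+, e:+; rest ⊤}
  B7:   IN={b:+, c:0, d:+, e:+; rest ⊤}   OUT={b:+, c:0, d:+, e:+; rest ⊤}
  B8:   IN={d:+, e:+; rest ⊤}   OUT={d:+, e:+; rest ⊤}
  B9:   IN={e:+; rest ⊤}   OUT={a:+, e:+; rest ⊤}

Merge at B7: IN[B7] = OUT[B6] = {a: ⊤, b: +, c: 0, d: +, e: +, f: ⊤}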